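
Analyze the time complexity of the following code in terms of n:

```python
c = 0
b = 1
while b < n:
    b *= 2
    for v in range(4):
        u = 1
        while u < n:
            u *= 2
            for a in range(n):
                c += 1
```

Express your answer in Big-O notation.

Each loop level contributes: log n × 1 × log n × n. Multiplying the contributions gives O(n log² n).

Answer: O(n log² n)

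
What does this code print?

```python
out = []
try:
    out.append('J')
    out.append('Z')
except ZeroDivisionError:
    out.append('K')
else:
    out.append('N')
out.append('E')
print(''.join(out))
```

Execution trace: 'J' (try body) → 'Z' (try body, no exception) → 'N' (else) → 'E' (after the try/except). Output: JZNE

Answer: JZNE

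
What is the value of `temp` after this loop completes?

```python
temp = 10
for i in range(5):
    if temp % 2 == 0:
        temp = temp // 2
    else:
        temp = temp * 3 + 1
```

Collatz-style transformation from 10
`temp` takes the values: 10 → 5 → 16 → 8 → 4 → 2

Answer: 2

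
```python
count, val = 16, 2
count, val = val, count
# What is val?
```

Trace:
`count, val = 16, 2` → count = 16; val = 2
`count, val = val, count` → count = 2; val = 16
So val = 16

Answer: 16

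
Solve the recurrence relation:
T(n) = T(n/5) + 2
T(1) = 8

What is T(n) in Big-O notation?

Each step divides n by 5 and adds 2. After log_5(n) steps we reach T(1)=8. So T(n) = 2·log_5(n) + 8 = O(log n).

Answer: O(log n)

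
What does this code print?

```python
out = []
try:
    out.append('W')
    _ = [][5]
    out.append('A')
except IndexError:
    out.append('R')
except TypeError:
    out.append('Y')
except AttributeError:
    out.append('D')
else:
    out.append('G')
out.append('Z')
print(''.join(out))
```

Execution trace: 'W' (try body) → 'R' (except IndexError) → 'Z' (after the try/except). Output: WRZ

Answer: WRZ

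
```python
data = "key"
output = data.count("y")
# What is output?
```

Trace:
`data = "key"` → data = 'key'
`output = data.count("y")` → output = 1
So output = 1

Answer: 1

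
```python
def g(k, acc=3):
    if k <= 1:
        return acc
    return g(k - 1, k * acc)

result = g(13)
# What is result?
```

Accumulator trace (n, acc): (13, 3) -> (12, 39) -> (11, 468) -> (10, 5148) -> (9, 51480) -> (8, 463320) -> (7, 3706560) -> (6, 25945920) -> (5, 155675520) -> (4, 778377600) -> (3, 3113510400) -> (2, 9340531200) -> (1, 18681062400) -> return 18681062400

Answer: 18681062400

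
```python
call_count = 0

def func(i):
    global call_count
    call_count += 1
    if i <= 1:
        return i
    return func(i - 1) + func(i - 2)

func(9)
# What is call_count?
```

Calls(i) = 1 + Calls(i-1) + Calls(i-2); Calls(0)=Calls(1)=1. For i=9 this gives 109.

Answer: 109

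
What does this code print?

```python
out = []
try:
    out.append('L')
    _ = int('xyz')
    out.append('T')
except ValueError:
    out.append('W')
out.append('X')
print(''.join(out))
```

Execution trace: 'L' (try body) → 'W' (except ValueError) → 'X' (after the try/except). Output: LWX

Answer: LWX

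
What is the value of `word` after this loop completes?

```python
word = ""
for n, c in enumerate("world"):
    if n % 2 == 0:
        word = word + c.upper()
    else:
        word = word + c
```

Uppercase even positions in 'world'
`word` takes the values: "" → "W" → "Wo" → "WoR" → "WoRl" → "WoRlD"

Answer: "WoRlD"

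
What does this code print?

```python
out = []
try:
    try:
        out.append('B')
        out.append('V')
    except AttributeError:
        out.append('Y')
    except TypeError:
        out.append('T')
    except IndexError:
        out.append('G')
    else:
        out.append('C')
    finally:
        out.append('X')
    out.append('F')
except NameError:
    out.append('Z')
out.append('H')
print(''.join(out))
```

Execution trace: 'B' (inner try body) → 'V' (inner try body, no exception) → 'C' (inner else) → 'X' (inner finally) → 'F' (try body, no exception) → 'H' (after the try/except). Output: BVCXFH

Answer: BVCXFH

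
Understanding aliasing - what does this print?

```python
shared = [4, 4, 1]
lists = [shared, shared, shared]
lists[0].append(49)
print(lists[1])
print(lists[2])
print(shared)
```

Key concept: list of same reference.
Step by step:
`shared = [4, 4, 1]` → shared = [4, 4, 1]
`lists = [shared, shared, shared]` → lists = [[4, 4, 1], [4, 4, 1], [4, 4, 1]]
`lists[0].append(49)` → shared = [4, 4, 1, 49]; lists = [[4, 4, 1, 49], [4, 4, 1, 49], [4, 4, 1, 49]]
`print(lists[1])` → prints [4, 4, 1, 49]
`print(lists[2])` → prints [4, 4, 1, 49]
`print(shared)` → prints [4, 4, 1, 49]

Answer:
[4, 4, 1, 49]
[4, 4, 1, 49]
[4, 4, 1, 49]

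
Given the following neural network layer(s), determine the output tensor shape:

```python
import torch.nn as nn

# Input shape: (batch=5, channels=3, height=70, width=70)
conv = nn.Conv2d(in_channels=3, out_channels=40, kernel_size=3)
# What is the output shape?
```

Input: (5, 3, 70, 70) -> Output: (5, 40, 68, 68)

Answer: (5, 40, 68, 68)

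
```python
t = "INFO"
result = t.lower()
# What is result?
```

Trace:
`t = "INFO"` → t = 'INFO'
`result = t.lower()` → result = 'info'
So result = 'info'

Answer: 'info'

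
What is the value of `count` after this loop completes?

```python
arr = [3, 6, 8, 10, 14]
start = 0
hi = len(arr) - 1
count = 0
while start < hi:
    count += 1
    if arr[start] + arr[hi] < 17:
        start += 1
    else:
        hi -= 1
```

Steps to find pair summing to 17
`count` takes the values: 0 → 1 → 2 → 3 → 4

Answer: 4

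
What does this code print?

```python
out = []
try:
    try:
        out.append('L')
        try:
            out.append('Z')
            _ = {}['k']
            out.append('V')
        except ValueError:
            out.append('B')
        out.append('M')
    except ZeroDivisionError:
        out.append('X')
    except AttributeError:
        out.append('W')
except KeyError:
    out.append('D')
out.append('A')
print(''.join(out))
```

Execution trace: 'L' (try body) → 'Z' (inner try body) → 'D' (outer except KeyError) → 'A' (after the try/except). Output: LZDA

Answer: LZDA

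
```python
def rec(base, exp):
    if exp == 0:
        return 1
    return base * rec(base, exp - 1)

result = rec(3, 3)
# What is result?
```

rec(3, 3) = 3 * 3 * 3 = 27

Answer: 27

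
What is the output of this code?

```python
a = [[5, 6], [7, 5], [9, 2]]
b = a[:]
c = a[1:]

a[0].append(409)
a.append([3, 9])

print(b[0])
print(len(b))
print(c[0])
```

Key concept: slice with nested mutation.
Step by step:
`a = [[5, 6], [7, 5], [9, 2]]` → a = [[5, 6], [7, 5], [9, 2]]
`b = a[:]` → b = [[5, 6], [7, 5], [9, 2]]
`c = a[1:]` → c = [[7, 5], [9, 2]]
`a[0].append(409)` → a = [[5, 6, 409], [7, 5], [9, 2]]; b = [[5, 6, 409], [7, 5], [9, 2]]
`a.append([3, 9])` → a = [[5, 6, 409], [7, 5], [9, 2], [3, 9]]
`print(b[0])` → prints [5, 6, 409]
`print(len(b))` → prints 3
`print(c[0])` → prints [7, 5]

Answer:
[5, 6, 409]
3
[7, 5]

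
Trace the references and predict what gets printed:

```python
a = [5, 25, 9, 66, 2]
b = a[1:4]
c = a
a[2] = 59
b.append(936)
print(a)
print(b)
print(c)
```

Key concept: slice vs alias.
Step by step:
`a = [5, 25, 9, 66, 2]` → a = [5, 25, 9, 66, 2]
`b = a[1:4]` → b = [25, 9, 66]
`c = a` → c = [5, 25, 9, 66, 2] (same object as a)
`a[2] = 59` → a = [5, 25, 59, 66, 2] (same object as c); c = [5, 25, 59, 66, 2] (same object as a)
`b.append(936)` → b = [25, 9, 66, 936]
`print(a)` → prints [5, 25, 59, 66, 2]
`print(b)` → prints [25, 9, 66, 936]
`print(c)` → prints [5, 25, 59, 66, 2]

Answer:
[5, 25, 59, 66, 2]
[25, 9, 66, 936]
[5, 25, 59, 66, 2]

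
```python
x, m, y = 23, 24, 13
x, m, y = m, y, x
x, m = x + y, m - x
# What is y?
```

Trace:
`x, m, y = 23, 24, 13` → x = 23; m = 24; y = 13
`x, m, y = m, y, x` → x = 24; m = 13; y = 23
`x, m = x + y, m - x` → x = 47; m = -11
So y = 23

Answer: 23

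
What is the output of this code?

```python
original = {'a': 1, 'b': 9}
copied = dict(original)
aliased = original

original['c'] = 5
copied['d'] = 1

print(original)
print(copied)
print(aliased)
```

Key concept: dict() creates copy, assignment creates alias.
Step by step:
`original = {'a': 1, 'b': 9}` → original = {'a': 1, 'b': 9}
`copied = dict(original)` → copied = {'a': 1, 'b': 9}
`aliased = original` → aliased = {'a': 1, 'b': 9} (same object as original)
`original['c'] = 5` → original = {'a': 1, 'b': 9, 'c': 5} (same object as aliased); aliased = {'a': 1, 'b': 9, 'c': 5} (same object as original)
`copied['d'] = 1` → copied = {'a': 1, 'b': 9, 'd': 1}
`print(original)` → prints {'a': 1, 'b': 9, 'c': 5}
`print(copied)` → prints {'a': 1, 'b': 9, 'd': 1}
`print(aliased)` → prints {'a': 1, 'b': 9, 'c': 5}

Answer:
{'a': 1, 'b': 9, 'c': 5}
{'a': 1, 'b': 9, 'd': 1}
{'a': 1, 'b': 9, 'c': 5}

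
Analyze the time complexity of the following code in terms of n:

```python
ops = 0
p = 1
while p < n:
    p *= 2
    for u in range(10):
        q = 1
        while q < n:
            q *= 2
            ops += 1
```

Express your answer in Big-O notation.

Each loop level contributes: log n × 1 × log n. Multiplying the contributions gives O(log² n).

Answer: O(log² n)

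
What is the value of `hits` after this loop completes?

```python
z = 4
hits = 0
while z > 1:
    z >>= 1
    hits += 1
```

Count right shifts until 1
`hits` takes the values: 0 → 1 → 2

Answer: 2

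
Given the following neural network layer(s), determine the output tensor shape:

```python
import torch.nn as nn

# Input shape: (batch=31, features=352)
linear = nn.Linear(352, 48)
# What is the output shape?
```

Input: (31, 352) -> Output: (31, 48)

Answer: (31, 48)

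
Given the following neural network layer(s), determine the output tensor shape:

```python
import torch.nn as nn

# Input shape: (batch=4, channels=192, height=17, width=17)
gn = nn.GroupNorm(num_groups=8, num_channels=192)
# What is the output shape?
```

Input: (4, 192, 17, 17) -> Output: (4, 192, 17, 17)

Answer: (4, 192, 17, 17)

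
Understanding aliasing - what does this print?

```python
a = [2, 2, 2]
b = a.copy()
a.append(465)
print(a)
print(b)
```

Key concept: list.copy() creates independent copy.
Step by step:
`a = [2, 2, 2]` → a = [2, 2, 2]
`b = a.copy()` → b = [2, 2, 2]
`a.append(465)` → a = [2, 2, 2, 465]
`print(a)` → prints [2, 2, 2, 465]
`print(b)` → prints [2, 2, 2]

Answer:
[2, 2, 2, 465]
[2, 2, 2]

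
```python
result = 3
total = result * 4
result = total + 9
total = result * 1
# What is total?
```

Trace:
`result = 3` → result = 3
`total = result * 4` → total = 12
`result = total + 9` → result = 21
`total = result * 1` → total = 21
So total = 21

Answer: 21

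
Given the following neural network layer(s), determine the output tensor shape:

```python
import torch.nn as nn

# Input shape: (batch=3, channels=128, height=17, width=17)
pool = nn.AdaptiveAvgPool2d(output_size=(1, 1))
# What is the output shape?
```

Input: (3, 128, 17, 17) -> Output: (3, 128, 1, 1)

Answer: (3, 128, 1, 1)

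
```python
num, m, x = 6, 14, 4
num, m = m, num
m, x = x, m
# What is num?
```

Trace:
`num, m, x = 6, 14, 4` → num = 6; m = 14; x = 4
`num, m = m, num` → num = 14; m = 6
`m, x = x, m` → m = 4; x = 6
So num = 14

Answer: 14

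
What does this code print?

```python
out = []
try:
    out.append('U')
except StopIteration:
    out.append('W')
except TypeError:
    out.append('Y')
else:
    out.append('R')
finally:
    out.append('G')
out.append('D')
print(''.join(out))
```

Execution trace: 'U' (try body, no exception) → 'R' (else) → 'G' (finally) → 'D' (after the try/except). Output: URGD

Answer: URGD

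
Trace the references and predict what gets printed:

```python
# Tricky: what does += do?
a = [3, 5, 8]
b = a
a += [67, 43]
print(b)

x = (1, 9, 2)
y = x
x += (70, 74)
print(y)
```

Key concept: += behavior differs for mutable vs immutable.
Step by step:
`a = [3, 5, 8]` → a = [3, 5, 8]
`b = a` → b = [3, 5, 8] (same object as a)
`a += [67, 43]` → a = [3, 5, 8, 67, 43] (same object as b); b = [3, 5, 8, 67, 43] (same object as a)
`print(b)` → prints [3, 5, 8, 67, 43]
`x = (1, 9, 2)` → x = (1, 9, 2)
`y = x` → y = (1, 9, 2)
`x += (70, 74)` → x = (1, 9, 2, 70, 74)
`print(y)` → prints (1, 9, 2)

Answer:
[3, 5, 8, 67, 43]
(1, 9, 2)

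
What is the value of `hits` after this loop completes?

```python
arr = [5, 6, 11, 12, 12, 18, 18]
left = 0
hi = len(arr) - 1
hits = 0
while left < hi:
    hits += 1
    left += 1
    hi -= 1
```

Iterations until pointers meet (list length 7)
`hits` takes the values: 0 → 1 → 2 → 3

Answer: 3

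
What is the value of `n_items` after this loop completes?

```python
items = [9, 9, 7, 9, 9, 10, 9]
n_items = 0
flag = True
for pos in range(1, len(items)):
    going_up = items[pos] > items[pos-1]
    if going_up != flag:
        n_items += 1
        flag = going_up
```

Count direction changes in [9, 9, 7, 9, 9, 10, 9]
`n_items` takes the values: 0 → 1 → 2 → 3 → 4 → 5

Answer: 5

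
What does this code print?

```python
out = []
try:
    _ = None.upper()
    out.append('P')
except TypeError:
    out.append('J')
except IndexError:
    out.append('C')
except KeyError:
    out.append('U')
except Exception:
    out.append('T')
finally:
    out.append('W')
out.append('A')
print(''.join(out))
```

Execution trace: 'T' (except Exception) → 'W' (finally) → 'A' (after the try/except). Output: TWA

Answer: TWA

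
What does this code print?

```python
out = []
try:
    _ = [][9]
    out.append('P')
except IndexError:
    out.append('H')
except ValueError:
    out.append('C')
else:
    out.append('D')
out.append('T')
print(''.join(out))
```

Execution trace: 'H' (except IndexError) → 'T' (after the try/except). Output: HT

Answer: HT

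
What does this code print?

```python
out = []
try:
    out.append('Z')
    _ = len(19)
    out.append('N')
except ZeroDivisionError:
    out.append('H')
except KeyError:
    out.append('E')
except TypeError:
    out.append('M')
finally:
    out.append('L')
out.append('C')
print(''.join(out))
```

Execution trace: 'Z' (try body) → 'M' (except TypeError) → 'L' (finally) → 'C' (after the try/except). Output: ZMLC

Answer: ZMLC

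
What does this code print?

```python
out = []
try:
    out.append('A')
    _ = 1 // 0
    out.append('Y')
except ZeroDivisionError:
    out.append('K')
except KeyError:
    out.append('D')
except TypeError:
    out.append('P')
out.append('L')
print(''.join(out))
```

Execution trace: 'A' (try body) → 'K' (except ZeroDivisionError) → 'L' (after the try/except). Output: AKL

Answer: AKL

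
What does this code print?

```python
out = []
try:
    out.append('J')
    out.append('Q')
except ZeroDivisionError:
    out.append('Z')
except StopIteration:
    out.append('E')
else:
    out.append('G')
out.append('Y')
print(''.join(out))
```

Execution trace: 'J' (try body) → 'Q' (try body, no exception) → 'G' (else) → 'Y' (after the try/except). Output: JQGY

Answer: JQGY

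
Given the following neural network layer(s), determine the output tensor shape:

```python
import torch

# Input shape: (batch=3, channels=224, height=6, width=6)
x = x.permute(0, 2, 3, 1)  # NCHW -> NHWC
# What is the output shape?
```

Input: (3, 224, 6, 6) -> Output: (3, 6, 6, 224)

Answer: (3, 6, 6, 224)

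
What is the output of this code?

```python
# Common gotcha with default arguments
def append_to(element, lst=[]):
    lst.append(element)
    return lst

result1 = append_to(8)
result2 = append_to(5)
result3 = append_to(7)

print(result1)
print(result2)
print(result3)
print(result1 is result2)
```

Key concept: mutable default argument gotcha.
Step by step:
`result1 = append_to(8)` → result1 = [8]
`result2 = append_to(5)` → result1 = [8, 5] (same object as result2); result2 = [8, 5] (same object as result1)
`result3 = append_to(7)` → result1 = [8, 5, 7] (same object as result2, result3); result2 = [8, 5, 7] (same object as result1, result3); result3 = [8, 5, 7] (same object as result1, result2)
`print(result1)` → prints [8, 5, 7]
`print(result2)` → prints [8, 5, 7]
`print(result3)` → prints [8, 5, 7]
`print(result1 is result2)` → prints True

Answer:
[8, 5, 7]
[8, 5, 7]
[8, 5, 7]
True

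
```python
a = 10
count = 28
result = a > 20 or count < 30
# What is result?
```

Trace:
`a = 10` → a = 10
`count = 28` → count = 28
`result = a > 20 or count < 30` → result = True
So result = True

Answer: True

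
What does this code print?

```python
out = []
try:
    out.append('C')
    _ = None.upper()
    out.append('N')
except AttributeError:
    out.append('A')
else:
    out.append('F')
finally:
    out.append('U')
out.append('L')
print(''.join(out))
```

Execution trace: 'C' (try body) → 'A' (except AttributeError) → 'U' (finally) → 'L' (after the try/except). Output: CAUL

Answer: CAUL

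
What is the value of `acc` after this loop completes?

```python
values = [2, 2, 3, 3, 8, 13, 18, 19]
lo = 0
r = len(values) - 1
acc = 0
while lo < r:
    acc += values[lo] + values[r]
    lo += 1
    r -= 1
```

Sum of pairs from ends
`acc` takes the values: 0 → 21 → 41 → 57 → 68

Answer: 68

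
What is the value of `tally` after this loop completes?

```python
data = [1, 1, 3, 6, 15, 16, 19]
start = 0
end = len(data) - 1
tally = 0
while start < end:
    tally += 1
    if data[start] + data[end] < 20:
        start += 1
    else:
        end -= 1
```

Steps to find pair summing to 20
`tally` takes the values: 0 → 1 → 2 → 3 → 4 → 5 → 6

Answer: 6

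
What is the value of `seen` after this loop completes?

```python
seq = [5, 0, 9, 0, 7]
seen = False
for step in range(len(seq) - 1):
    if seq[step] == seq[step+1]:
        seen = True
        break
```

Check consecutive duplicates in [5, 0, 9, 0, 7]
`seen` takes the values: False

Answer: False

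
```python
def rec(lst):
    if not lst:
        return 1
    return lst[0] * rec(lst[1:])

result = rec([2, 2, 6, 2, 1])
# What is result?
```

Product over [2, 2, 6, 2, 1] = 2 * 2 * 6 * 2 * 1 = 48

Answer: 48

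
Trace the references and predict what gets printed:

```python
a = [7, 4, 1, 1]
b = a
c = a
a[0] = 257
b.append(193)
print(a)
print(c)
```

Key concept: multiple aliases.
Step by step:
`a = [7, 4, 1, 1]` → a = [7, 4, 1, 1]
`b = a` → b = [7, 4, 1, 1] (same object as a)
`c = a` → c = [7, 4, 1, 1] (same object as a, b)
`a[0] = 257` → a = [257, 4, 1, 1] (same object as b, c); b = [257, 4, 1, 1] (same object as a, c); c = [257, 4, 1, 1] (same object as a, b)
`b.append(193)` → a = [257, 4, 1, 1, 193] (same object as b, c); b = [257, 4, 1, 1, 193] (same object as a, c); c = [257, 4, 1, 1, 193] (same object as a, b)
`print(a)` → prints [257, 4, 1, 1, 193]
`print(c)` → prints [257, 4, 1, 1, 193]

Answer:
[257, 4, 1, 1, 193]
[257, 4, 1, 1, 193]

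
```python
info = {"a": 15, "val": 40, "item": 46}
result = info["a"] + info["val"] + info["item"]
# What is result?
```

Trace:
`info = {"a": 15, "val": 40, "item": 46}` → info = {'a': 15, 'val': 40, 'item': 46}
`result = info["a"] + info["val"] + info["item"]` → result = 101
So result = 101

Answer: 101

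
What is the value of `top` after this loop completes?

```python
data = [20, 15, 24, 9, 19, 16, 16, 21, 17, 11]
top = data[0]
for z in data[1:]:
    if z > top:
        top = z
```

Maximum of [20, 15, 24, 9, 19, 16, 16, 21, 17, 11]
`top` takes the values: 20 → 24

Answer: 24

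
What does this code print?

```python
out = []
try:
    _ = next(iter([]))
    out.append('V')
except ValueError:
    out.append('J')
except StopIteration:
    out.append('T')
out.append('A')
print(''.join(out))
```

Execution trace: 'T' (except StopIteration) → 'A' (after the try/except). Output: TA

Answer: TA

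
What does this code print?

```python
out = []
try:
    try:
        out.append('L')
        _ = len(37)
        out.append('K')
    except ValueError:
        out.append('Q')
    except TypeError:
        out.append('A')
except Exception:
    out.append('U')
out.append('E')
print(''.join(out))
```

Execution trace: 'L' (inner try body) → 'A' (inner except TypeError) → 'E' (after the try/except). Output: LAE

Answer: LAE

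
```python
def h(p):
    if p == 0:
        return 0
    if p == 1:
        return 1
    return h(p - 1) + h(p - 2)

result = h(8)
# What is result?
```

Build up from base cases: h(0)=0, h(1)=1, h(2)=1, h(3)=2, h(4)=3, h(5)=5, h(6)=8, ..., h(8)=21

Answer: 21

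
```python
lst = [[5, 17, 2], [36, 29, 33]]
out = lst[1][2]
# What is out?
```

Trace:
`lst = [[5, 17, 2], [36, 29, 33]]` → lst = [[5, 17, 2], [36, 29, 33]]
`out = lst[1][2]` → out = 33
So out = 33

Answer: 33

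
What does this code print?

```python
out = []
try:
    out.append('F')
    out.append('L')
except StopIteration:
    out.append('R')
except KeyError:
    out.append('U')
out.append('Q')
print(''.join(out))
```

Execution trace: 'F' (try body) → 'L' (try body, no exception) → 'Q' (after the try/except). Output: FLQ

Answer: FLQ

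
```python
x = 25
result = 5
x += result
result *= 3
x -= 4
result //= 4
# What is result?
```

Trace:
`x = 25` → x = 25
`result = 5` → result = 5
`x += result` → x = 30
`result *= 3` → result = 15
`x -= 4` → x = 26
`result //= 4` → result = 3
So result = 3

Answer: 3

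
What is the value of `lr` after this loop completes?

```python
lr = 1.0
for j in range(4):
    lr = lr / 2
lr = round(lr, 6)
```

Halving LR 4 times: 1 / 2^4
`lr` takes the values: 1.0 → 0.5 → 0.25 → 0.125 → 0.0625

Answer: 0.0625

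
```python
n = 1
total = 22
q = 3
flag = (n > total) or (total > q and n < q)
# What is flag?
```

Trace:
`n = 1` → n = 1
`total = 22` → total = 22
`q = 3` → q = 3
`flag = (n > total) or (total > q and n < q)` → flag = True
So flag = True

Answer: True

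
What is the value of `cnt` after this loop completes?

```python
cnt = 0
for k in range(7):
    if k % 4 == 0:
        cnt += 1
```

Count numbers divisible by 4 in range(7)
`cnt` takes the values: 0 → 1 → 2

Answer: 2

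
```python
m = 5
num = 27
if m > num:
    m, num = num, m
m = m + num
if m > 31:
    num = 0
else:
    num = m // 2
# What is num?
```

Trace:
`m = 5` → m = 5
`num = 27` → num = 27
`if m > num: ...` → m > num is False → no variable changes
`m = m + num` → m = 32
`if m > 31: ...` → m > 31 is True → num = 0
So num = 0

Answer: 0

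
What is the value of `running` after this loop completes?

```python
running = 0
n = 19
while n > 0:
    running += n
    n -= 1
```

Sum 19 down to 1
`running` takes the values: 0 → 19 → 37 → 54 → 70 → 85 → 99 → 112 → 124 → 135 → 145 → 154 → 162 → 169 → 175 → 180 → 184 → 187 → 189 → 190

Answer: 190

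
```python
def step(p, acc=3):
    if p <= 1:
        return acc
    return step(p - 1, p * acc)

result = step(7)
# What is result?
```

Accumulator trace (n, acc): (7, 3) -> (6, 21) -> (5, 126) -> (4, 630) -> (3, 2520) -> (2, 7560) -> (1, 15120) -> return 15120

Answer: 15120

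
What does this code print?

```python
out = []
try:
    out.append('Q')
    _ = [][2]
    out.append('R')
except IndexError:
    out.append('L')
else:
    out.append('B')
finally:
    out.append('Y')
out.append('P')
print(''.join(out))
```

Execution trace: 'Q' (try body) → 'L' (except IndexError) → 'Y' (finally) → 'P' (after the try/except). Output: QLYP

Answer: QLYP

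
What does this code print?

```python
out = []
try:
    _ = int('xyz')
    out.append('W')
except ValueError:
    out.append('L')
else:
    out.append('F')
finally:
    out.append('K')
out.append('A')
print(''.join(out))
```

Execution trace: 'L' (except ValueError) → 'K' (finally) → 'A' (after the try/except). Output: LKA

Answer: LKA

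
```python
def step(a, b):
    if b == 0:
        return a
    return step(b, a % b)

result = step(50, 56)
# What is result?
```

step(50, 56) -> step(56, 50) -> step(50, 6) -> step(6, 2) -> step(2, 0) -> 2

Answer: 2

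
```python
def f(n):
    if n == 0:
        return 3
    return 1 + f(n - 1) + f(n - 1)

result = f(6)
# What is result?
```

f(n) = 1 + 2·f(n-1), f(0)=3. Closed form: (3+1)·2^6 - 1 = 255.

Answer: 255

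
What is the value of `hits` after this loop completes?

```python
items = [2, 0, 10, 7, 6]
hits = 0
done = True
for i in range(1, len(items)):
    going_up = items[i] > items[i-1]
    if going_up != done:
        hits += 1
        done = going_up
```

Count direction changes in [2, 0, 10, 7, 6]
`hits` takes the values: 0 → 1 → 2 → 3

Answer: 3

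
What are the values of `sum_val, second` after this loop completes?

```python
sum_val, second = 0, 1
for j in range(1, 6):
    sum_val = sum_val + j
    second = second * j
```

Sum and factorial of 1 to 5
`sum_val, second` takes the values: (0, 1) → (1, 1) → (3, 1) → (3, 2) → (6, 2) → (6, 6) → (10, 6) → (10, 24) → (15, 24) → (15, 120)

Answer: 15, 120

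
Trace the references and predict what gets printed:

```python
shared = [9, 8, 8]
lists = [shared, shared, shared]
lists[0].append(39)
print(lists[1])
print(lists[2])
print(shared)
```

Key concept: list of same reference.
Step by step:
`shared = [9, 8, 8]` → shared = [9, 8, 8]
`lists = [shared, shared, shared]` → lists = [[9, 8, 8], [9, 8, 8], [9, 8, 8]]
`lists[0].append(39)` → shared = [9, 8, 8, 39]; lists = [[9, 8, 8, 39], [9, 8, 8, 39], [9, 8, 8, 39]]
`print(lists[1])` → prints [9, 8, 8, 39]
`print(lists[2])` → prints [9, 8, 8, 39]
`print(shared)` → prints [9, 8, 8, 39]

Answer:
[9, 8, 8, 39]
[9, 8, 8, 39]
[9, 8, 8, 39]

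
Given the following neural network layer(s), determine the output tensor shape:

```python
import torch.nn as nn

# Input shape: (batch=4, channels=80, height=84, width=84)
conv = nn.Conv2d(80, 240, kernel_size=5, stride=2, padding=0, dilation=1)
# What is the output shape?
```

Input: (4, 80, 84, 84) -> Output: (4, 240, 40, 40)

Answer: (4, 240, 40, 40)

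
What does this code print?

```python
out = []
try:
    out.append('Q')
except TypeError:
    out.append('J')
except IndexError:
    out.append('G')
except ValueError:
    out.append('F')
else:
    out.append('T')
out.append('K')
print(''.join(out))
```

Execution trace: 'Q' (try body, no exception) → 'T' (else) → 'K' (after the try/except). Output: QTK

Answer: QTK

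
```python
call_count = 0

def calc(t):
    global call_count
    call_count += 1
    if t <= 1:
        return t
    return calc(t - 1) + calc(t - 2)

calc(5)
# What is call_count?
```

Calls(t) = 1 + Calls(t-1) + Calls(t-2); Calls(0)=Calls(1)=1. For t=5 this gives 15.

Answer: 15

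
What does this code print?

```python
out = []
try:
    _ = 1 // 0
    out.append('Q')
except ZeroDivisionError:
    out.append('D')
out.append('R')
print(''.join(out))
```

Execution trace: 'D' (except ZeroDivisionError) → 'R' (after the try/except). Output: DR

Answer: DR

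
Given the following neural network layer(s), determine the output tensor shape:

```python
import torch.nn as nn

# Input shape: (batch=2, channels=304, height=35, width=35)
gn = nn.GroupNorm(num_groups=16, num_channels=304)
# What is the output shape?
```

Input: (2, 304, 35, 35) -> Output: (2, 304, 35, 35)

Answer: (2, 304, 35, 35)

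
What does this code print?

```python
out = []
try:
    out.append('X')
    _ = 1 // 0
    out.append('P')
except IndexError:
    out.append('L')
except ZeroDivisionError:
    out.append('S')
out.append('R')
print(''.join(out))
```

Execution trace: 'X' (try body) → 'S' (except ZeroDivisionError) → 'R' (after the try/except). Output: XSR

Answer: XSR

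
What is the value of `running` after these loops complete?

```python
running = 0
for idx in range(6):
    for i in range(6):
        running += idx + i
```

Sum of all idx+i for idx,i in 6x6
`running` takes the values: 0 → 1 → 3 → 6 → 10 → 15 → 16 → 18 → 21 → 25 → 30 → 36 → 38 → 41 → 45 → 50 → 56 → 63 → 66 → 70 → 75 → 81 → 88 → 96 → 100 → 105 → 111 → 118 → 126 → 135 → 140 → 146 → 153 → 161 → 170 → 180

Answer: 180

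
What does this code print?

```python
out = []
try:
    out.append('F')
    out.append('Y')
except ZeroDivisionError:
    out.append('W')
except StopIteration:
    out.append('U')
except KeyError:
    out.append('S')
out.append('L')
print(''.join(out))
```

Execution trace: 'F' (try body) → 'Y' (try body, no exception) → 'L' (after the try/except). Output: FYL

Answer: FYL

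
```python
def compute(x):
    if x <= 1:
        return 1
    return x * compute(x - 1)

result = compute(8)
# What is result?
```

compute(8) = 8 * 7 * 6 * 5 * 4 * 3 * 2 * 1 = 40320

Answer: 40320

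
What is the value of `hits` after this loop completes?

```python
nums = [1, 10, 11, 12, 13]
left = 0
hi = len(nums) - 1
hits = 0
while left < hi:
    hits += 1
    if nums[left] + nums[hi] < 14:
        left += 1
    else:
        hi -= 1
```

Steps to find pair summing to 14
`hits` takes the values: 0 → 1 → 2 → 3 → 4

Answer: 4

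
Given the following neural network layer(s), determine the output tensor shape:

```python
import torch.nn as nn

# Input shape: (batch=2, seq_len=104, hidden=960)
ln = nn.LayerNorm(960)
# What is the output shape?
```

Input: (2, 104, 960) -> Output: (2, 104, 960)

Answer: (2, 104, 960)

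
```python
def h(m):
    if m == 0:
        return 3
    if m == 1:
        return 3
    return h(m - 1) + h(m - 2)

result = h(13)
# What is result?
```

Build up from base cases: h(0)=3, h(1)=3, h(2)=6, h(3)=9, h(4)=15, h(5)=24, h(6)=39, ..., h(13)=1131

Answer: 1131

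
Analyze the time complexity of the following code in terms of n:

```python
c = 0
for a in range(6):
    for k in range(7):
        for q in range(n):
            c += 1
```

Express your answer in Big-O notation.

Each loop level contributes: 1 × 1 × n. Multiplying the contributions gives O(n).

Answer: O(n)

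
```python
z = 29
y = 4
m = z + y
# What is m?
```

Trace:
`z = 29` → z = 29
`y = 4` → y = 4
`m = z + y` → m = 33
So m = 33

Answer: 33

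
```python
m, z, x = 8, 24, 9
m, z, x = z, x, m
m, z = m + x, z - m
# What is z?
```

Trace:
`m, z, x = 8, 24, 9` → m = 8; z = 24; x = 9
`m, z, x = z, x, m` → m = 24; z = 9; x = 8
`m, z = m + x, z - m` → m = 32; z = -15
So z = -15

Answer: -15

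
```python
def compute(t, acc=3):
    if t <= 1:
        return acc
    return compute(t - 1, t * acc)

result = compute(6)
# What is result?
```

Accumulator trace (n, acc): (6, 3) -> (5, 18) -> (4, 90) -> (3, 360) -> (2, 1080) -> (1, 2160) -> return 2160

Answer: 2160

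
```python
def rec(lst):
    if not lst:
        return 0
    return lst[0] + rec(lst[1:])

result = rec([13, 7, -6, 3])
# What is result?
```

13 + 7 + (-6) + 3 + 0 = 17

Answer: 17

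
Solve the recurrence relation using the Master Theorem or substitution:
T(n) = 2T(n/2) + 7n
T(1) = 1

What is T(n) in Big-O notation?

By Master Theorem: a=2, b=2, f(n)=7n. Since log_2(2) = 1 and f(n) = Θ(n^1), Case 2 applies. T(n) = O(n log n).

Answer: O(n log n)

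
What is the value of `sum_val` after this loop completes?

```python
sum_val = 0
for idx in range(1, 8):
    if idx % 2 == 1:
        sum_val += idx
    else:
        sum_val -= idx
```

Add odd, subtract even
`sum_val` takes the values: 0 → 1 → -1 → 2 → -2 → 3 → -3 → 4

Answer: 4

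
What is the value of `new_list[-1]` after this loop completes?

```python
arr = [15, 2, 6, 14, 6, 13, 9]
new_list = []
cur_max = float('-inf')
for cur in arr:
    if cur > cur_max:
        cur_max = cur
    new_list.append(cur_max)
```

Running max ends at 15
`new_list` takes the values: [] → [15] → [15, 15] → [15, 15, 15] → [15, 15, 15, 15] → [15, 15, 15, 15, 15] → [15, 15, 15, 15, 15, 15] → [15, 15, 15, 15, 15, 15, 15]
So `new_list[-1]` = 15

Answer: 15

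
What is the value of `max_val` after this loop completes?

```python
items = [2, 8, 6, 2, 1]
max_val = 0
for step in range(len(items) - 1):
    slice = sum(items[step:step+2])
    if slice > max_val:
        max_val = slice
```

Max sum of 2-element window in [2, 8, 6, 2, 1]
`max_val` takes the values: 0 → 10 → 14

Answer: 14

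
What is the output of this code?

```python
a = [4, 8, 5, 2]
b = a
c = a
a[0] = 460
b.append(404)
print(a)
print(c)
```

Key concept: multiple aliases.
Step by step:
`a = [4, 8, 5, 2]` → a = [4, 8, 5, 2]
`b = a` → b = [4, 8, 5, 2] (same object as a)
`c = a` → c = [4, 8, 5, 2] (same object as a, b)
`a[0] = 460` → a = [460, 8, 5, 2] (same object as b, c); b = [460, 8, 5, 2] (same object as a, c); c = [460, 8, 5, 2] (same object as a, b)
`b.append(404)` → a = [460, 8, 5, 2, 404] (same object as b, c); b = [460, 8, 5, 2, 404] (same object as a, c); c = [460, 8, 5, 2, 404] (same object as a, b)
`print(a)` → prints [460, 8, 5, 2, 404]
`print(c)` → prints [460, 8, 5, 2, 404]

Answer:
[460, 8, 5, 2, 404]
[460, 8, 5, 2, 404]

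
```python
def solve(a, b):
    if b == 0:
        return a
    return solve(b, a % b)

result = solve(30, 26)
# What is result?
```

solve(30, 26) -> solve(26, 4) -> solve(4, 2) -> solve(2, 0) -> 2

Answer: 2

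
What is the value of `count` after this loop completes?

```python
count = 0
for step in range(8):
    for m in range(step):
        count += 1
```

Triangle number: 0+1+2+...+7
`count` takes the values: 0 → 1 → 2 → 3 → 4 → 5 → 6 → 7 → 8 → 9 → 10 → 11 → 12 → 13 → 14 → 15 → 16 → 17 → 18 → 19 → 20 → 21 → 22 → 23 → 24 → 25 → 26 → 27 → 28

Answer: 28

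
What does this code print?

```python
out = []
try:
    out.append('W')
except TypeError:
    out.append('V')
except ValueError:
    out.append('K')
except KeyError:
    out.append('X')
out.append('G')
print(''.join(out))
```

Execution trace: 'W' (try body, no exception) → 'G' (after the try/except). Output: WG

Answer: WG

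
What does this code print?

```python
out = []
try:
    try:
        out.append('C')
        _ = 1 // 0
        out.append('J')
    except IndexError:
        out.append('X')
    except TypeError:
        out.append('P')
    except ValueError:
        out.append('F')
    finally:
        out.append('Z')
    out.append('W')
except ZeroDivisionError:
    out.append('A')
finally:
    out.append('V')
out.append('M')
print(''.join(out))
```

Execution trace: 'C' (inner try body) → 'Z' (inner finally) → 'A' (except ZeroDivisionError) → 'V' (finally) → 'M' (after the try/except). Output: CZAVM

Answer: CZAVM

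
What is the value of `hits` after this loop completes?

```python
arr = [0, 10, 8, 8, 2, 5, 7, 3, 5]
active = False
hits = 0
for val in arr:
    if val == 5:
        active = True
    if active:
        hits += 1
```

Count elements after first 5 in [0, 10, 8, 8, 2, 5, 7, 3, 5]
`hits` takes the values: 0 → 1 → 2 → 3 → 4

Answer: 4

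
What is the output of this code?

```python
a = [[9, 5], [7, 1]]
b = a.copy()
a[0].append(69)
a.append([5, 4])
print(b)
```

Key concept: shallow copy with nested lists.
Step by step:
`a = [[9, 5], [7, 1]]` → a = [[9, 5], [7, 1]]
`b = a.copy()` → b = [[9, 5], [7, 1]]
`a[0].append(69)` → a = [[9, 5, 69], [7, 1]]; b = [[9, 5, 69], [7, 1]]
`a.append([5, 4])` → a = [[9, 5, 69], [7, 1], [5, 4]]
`print(b)` → prints [[9, 5, 69], [7, 1]]

Answer: [[9, 5, 69], [7, 1]]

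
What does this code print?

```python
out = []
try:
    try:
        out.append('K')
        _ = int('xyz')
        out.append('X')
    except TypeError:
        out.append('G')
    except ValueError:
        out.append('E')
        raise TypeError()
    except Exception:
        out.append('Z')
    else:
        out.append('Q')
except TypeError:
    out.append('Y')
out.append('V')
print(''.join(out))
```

Execution trace: 'K' (inner try body) → 'E' (inner except ValueError) → 'Y' (outer except TypeError) → 'V' (after the try/except). Output: KEYV

Answer: KEYV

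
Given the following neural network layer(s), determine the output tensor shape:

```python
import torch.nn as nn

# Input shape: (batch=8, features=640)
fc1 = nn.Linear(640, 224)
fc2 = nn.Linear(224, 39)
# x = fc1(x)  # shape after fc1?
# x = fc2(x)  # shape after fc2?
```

Input: (8, 640) -> after fc1: (8, 224) -> Output: (8, 39)

Answer: (8, 39)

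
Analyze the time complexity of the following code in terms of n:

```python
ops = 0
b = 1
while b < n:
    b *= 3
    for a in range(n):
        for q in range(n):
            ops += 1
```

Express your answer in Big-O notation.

Each loop level contributes: log n × n × n. Multiplying the contributions gives O(n^2 log n).

Answer: O(n^2 log n)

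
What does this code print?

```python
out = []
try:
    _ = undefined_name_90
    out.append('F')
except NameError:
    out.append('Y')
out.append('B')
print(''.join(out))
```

Execution trace: 'Y' (except NameError) → 'B' (after the try/except). Output: YB

Answer: YB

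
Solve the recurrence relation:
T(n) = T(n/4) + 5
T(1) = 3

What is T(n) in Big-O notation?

Each step divides n by 4 and adds 5. After log_4(n) steps we reach T(1)=3. So T(n) = 5·log_4(n) + 3 = O(log n).

Answer: O(log n)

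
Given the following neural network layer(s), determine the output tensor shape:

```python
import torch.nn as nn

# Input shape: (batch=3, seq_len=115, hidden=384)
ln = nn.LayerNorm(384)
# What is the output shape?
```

Input: (3, 115, 384) -> Output: (3, 115, 384)

Answer: (3, 115, 384)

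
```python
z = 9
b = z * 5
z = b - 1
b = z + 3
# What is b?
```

Trace:
`z = 9` → z = 9
`b = z * 5` → b = 45
`z = b - 1` → z = 44
`b = z + 3` → b = 47
So b = 47

Answer: 47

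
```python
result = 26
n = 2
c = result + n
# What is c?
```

Trace:
`result = 26` → result = 26
`n = 2` → n = 2
`c = result + n` → c = 28
So c = 28

Answer: 28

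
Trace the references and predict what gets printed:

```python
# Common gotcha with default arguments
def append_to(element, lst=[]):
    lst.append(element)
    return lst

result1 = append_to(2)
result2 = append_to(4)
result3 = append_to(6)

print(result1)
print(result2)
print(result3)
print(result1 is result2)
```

Key concept: mutable default argument gotcha.
Step by step:
`result1 = append_to(2)` → result1 = [2]
`result2 = append_to(4)` → result1 = [2, 4] (same object as result2); result2 = [2, 4] (same object as result1)
`result3 = append_to(6)` → result1 = [2, 4, 6] (same object as result2, result3); result2 = [2, 4, 6] (same object as result1, result3); result3 = [2, 4, 6] (same object as result1, result2)
`print(result1)` → prints [2, 4, 6]
`print(result2)` → prints [2, 4, 6]
`print(result3)` → prints [2, 4, 6]
`print(result1 is result2)` → prints True

Answer:
[2, 4, 6]
[2, 4, 6]
[2, 4, 6]
True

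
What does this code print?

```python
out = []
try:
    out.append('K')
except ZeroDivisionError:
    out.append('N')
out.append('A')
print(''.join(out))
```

Execution trace: 'K' (try body, no exception) → 'A' (after the try/except). Output: KA

Answer: KA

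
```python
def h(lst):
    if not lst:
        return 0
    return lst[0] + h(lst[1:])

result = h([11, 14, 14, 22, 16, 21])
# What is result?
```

11 + 14 + 14 + 22 + 16 + 21 + 0 = 98

Answer: 98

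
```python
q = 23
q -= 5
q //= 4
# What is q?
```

Trace:
`q = 23` → q = 23
`q -= 5` → q = 18
`q //= 4` → q = 4
So q = 4

Answer: 4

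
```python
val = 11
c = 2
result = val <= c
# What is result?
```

Trace:
`val = 11` → val = 11
`c = 2` → c = 2
`result = val <= c` → result = False
So result = False

Answer: False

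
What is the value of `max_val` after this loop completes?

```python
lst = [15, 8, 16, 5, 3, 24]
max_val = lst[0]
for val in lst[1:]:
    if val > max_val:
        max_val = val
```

Maximum of [15, 8, 16, 5, 3, 24]
`max_val` takes the values: 15 → 16 → 24

Answer: 24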